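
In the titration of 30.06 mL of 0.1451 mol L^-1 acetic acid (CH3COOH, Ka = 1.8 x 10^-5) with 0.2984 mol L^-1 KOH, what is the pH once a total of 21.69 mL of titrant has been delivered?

12.61

n(acid) = 0.1451 x 0.03006 = 0.004362 mol; n(KOH) added = 0.2984 x 0.02169 = 0.006472 mol.
Base is in excess by 0.006472 - 0.004362 = 0.002111 mol in a total volume of 0.05175 L.
[OH^-] = 0.002111/0.05175 = 0.04078 M, so pOH = 1.39 and pH = 14.00 - 1.39 = 12.61.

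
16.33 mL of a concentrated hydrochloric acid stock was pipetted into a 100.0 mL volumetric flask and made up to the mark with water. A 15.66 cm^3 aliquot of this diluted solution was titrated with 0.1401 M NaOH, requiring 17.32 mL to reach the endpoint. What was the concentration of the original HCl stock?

n(NaOH) = 0.1401 x 0.01732 = 0.002427 mol.
n(HCl) in the aliquot = 0.002427 mol.
[diluted HCl] = 0.002427 / 0.01566 = 0.1550 M.
Dilution factor = 100.0/16.33 = 6.124, so [stock] = 0.1550 x 6.124 = 0.949 M.

0.949 M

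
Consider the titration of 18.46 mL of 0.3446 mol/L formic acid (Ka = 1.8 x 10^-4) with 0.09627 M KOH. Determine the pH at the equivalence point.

n(HCOOH) = 0.3446 x 0.01846 = 0.006361 mol; V(KOH) at equivalence = 0.006361/0.09627 = 0.06608 L.
At equivalence all the acid is converted to HCOO-; total volume = 0.01846 + 0.06608 = 0.08454 L, so [HCOO-] = 0.006361/0.08454 = 0.07525 M.
Kb = Kw/Ka = 1.0e-14 / 1.8 x 10^-4 = 5.56e-11.
[OH^-] = sqrt(Kb x [HCOO-]) = sqrt(5.56e-11 x 0.07525) = 2.04e-6 M.
pOH = 5.69, so pH = 14.00 - 5.69 = 8.31.

8.31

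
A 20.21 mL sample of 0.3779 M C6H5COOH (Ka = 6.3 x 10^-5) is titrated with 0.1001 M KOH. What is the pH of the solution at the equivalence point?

8.55

n(C6H5COOH) = 0.3779 x 0.02021 = 0.007637 mol; V(KOH) at equivalence = 0.007637/0.1001 = 0.07630 L.
At equivalence all the acid is converted to C6H5COO-; total volume = 0.02021 + 0.07630 = 0.09651 L, so [C6H5COO-] = 0.007637/0.09651 = 0.07914 M.
Kb = Kw/Ka = 1.0e-14 / 6.3 x 10^-5 = 1.59e-10.
[OH^-] = sqrt(Kb x [C6H5COO-]) = sqrt(1.59e-10 x 0.07914) = 3.54e-6 M.
pOH = 5.45, so pH = 14.00 - 5.45 = 8.55.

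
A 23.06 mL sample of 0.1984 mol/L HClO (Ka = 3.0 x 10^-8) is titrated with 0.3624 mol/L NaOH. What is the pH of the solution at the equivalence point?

10.32

n(HClO) = 0.1984 x 0.02306 = 0.004575 mol; V(NaOH) at equivalence = 0.004575/0.3624 = 0.01262 L.
At equivalence all the acid is converted to ClO-; total volume = 0.02306 + 0.01262 = 0.03568 L, so [ClO-] = 0.004575/0.03568 = 0.1282 M.
Kb = Kw/Ka = 1.0e-14 / 3.0 x 10^-8 = 3.33e-7.
[OH^-] = sqrt(Kb x [ClO-]) = sqrt(3.33e-7 x 0.1282) = 0.000207 M.
pOH = 3.68, so pH = 14.00 - 3.68 = 10.32.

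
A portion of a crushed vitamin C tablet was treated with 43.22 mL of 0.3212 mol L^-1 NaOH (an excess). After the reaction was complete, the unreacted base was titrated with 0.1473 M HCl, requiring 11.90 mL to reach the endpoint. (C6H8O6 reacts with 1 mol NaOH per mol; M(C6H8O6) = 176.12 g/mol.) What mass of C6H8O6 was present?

Total n(NaOH) added = 0.3212 x 0.04322 = 0.01388 mol.
n(HCl) used = 0.1473 x 0.01190 = 0.001753 mol, which equals the excess n(NaOH).
So n(NaOH) consumed by the sample = 0.01388 - 0.001753 = 0.01213 mol.
n(C6H8O6) = 0.01213 / 1 = 0.01213 mol.
mass = 0.01213 mol x 176.12 g/mol = 2.14 g.

2.14 g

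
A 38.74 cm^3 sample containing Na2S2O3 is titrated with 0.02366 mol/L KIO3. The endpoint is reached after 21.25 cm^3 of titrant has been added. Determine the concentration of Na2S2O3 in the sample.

0.0779 M

n(KIO3) = 0.02366 x 0.02125 = 0.0005028 mol.
From the balanced equation, 1 mol KIO3 reacts with 6 mol Na2S2O3, so n(Na2S2O3) = 0.0005028 x 6/1 = 0.003017 mol.
[Na2S2O3] = 0.003017 / 0.03874 L = 0.0779 M.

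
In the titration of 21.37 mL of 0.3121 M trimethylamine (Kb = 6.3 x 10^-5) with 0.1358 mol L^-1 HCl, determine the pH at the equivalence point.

5.41

n((CH3)3N) = 0.3121 x 0.02137 = 0.006670 mol; V(HCl) at equivalence = 0.006670/0.1358 = 0.04911 L.
At equivalence the base is fully converted to (CH3)3NH+; total volume = 0.07048 L, so [(CH3)3NH+] = 0.006670/0.07048 = 0.09463 M.
Ka((CH3)3NH+) = Kw/Kb = 1.0e-14 / 6.3 x 10^-5 = 1.59e-10.
[H^+] = sqrt(Ka x [(CH3)3NH+]) = sqrt(1.59e-10 x 0.09463) = 3.88e-6 M.
pH = -log(3.88e-6) = 5.41.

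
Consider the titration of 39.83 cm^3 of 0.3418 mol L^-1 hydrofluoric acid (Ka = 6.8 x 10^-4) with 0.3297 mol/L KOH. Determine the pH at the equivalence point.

n(HF) = 0.3418 x 0.03983 = 0.01361 mol; V(KOH) at equivalence = 0.01361/0.3297 = 0.04129 L.
At equivalence all the acid is converted to F-; total volume = 0.03983 + 0.04129 = 0.08112 L, so [F-] = 0.01361/0.08112 = 0.1678 M.
Kb = Kw/Ka = 1.0e-14 / 6.8 x 10^-4 = 1.47e-11.
[OH^-] = sqrt(Kb x [F-]) = sqrt(1.47e-11 x 0.1678) = 1.57e-6 M.
pOH = 5.80, so pH = 14.00 - 5.80 = 8.20.

8.20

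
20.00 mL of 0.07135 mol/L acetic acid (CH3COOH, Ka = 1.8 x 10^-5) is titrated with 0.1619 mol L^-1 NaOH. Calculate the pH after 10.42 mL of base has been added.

11.93

n(acid) = 0.07135 x 0.02000 = 0.001427 mol; n(NaOH) added = 0.1619 x 0.01042 = 0.001687 mol.
Base is in excess by 0.001687 - 0.001427 = 0.0002600 mol in a total volume of 0.03042 L.
[OH^-] = 0.0002600/0.03042 = 0.008547 M, so pOH = 2.07 and pH = 14.00 - 2.07 = 11.93.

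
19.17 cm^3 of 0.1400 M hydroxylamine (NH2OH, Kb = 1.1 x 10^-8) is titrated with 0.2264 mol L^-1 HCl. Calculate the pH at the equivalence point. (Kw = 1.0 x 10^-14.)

3.55

n(NH2OH) = 0.1400 x 0.01917 = 0.002684 mol; V(HCl) at equivalence = 0.002684/0.2264 = 0.01185 L.
At equivalence the base is fully converted to NH3OH+; total volume = 0.03102 L, so [NH3OH+] = 0.002684/0.03102 = 0.08651 M.
Ka(NH3OH+) = Kw/Kb = 1.0e-14 / 1.1 x 10^-8 = 9.09e-7.
[H^+] = sqrt(Ka x [NH3OH+]) = sqrt(9.09e-7 x 0.08651) = 0.000280 M.
pH = -log(0.000280) = 3.55.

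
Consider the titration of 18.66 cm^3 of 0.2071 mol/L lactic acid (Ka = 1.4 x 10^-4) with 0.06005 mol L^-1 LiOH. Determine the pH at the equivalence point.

8.26

n(HC3H5O3) = 0.2071 x 0.01866 = 0.003864 mol; V(LiOH) at equivalence = 0.003864/0.06005 = 0.06435 L.
At equivalence all the acid is converted to C3H5O3-; total volume = 0.01866 + 0.06435 = 0.08301 L, so [C3H5O3-] = 0.003864/0.08301 = 0.04655 M.
Kb = Kw/Ka = 1.0e-14 / 1.4 x 10^-4 = 7.14e-11.
[OH^-] = sqrt(Kb x [C3H5O3-]) = sqrt(7.14e-11 x 0.04655) = 1.82e-6 M.
pOH = 5.74, so pH = 14.00 - 5.74 = 8.26.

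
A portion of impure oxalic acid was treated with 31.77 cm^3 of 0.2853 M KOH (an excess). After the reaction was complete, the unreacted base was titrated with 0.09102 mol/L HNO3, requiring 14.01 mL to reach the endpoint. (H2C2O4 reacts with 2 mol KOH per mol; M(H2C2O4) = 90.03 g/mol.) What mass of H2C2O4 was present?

Total n(KOH) added = 0.2853 x 0.03177 = 0.009064 mol.
n(HNO3) used = 0.09102 x 0.01401 = 0.001275 mol, which equals the excess n(KOH).
So n(KOH) consumed by the sample = 0.009064 - 0.001275 = 0.007789 mol.
n(H2C2O4) = 0.007789 / 2 = 0.003894 mol.
mass = 0.003894 mol x 90.03 g/mol = 0.351 g.

0.351 g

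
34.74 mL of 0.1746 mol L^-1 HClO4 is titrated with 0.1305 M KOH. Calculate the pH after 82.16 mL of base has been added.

n(acid) = 0.1746 x 0.03474 = 0.006066 mol; n(KOH) added = 0.1305 x 0.08216 = 0.01072 mol.
Base is in excess by 0.01072 - 0.006066 = 0.004656 mol in a total volume of 0.1169 L.
[OH^-] = 0.004656/0.1169 = 0.03983 M, so pOH = 1.40 and pH = 14.00 - 1.40 = 12.60.

12.60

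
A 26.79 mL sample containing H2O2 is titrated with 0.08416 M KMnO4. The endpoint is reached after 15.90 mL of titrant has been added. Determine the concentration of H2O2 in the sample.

0.125 M

n(KMnO4) = 0.08416 x 0.01590 = 0.001338 mol.
From the balanced equation, 2 mol KMnO4 reacts with 5 mol H2O2, so n(H2O2) = 0.001338 x 5/2 = 0.003345 mol.
[H2O2] = 0.003345 / 0.02679 L = 0.125 M.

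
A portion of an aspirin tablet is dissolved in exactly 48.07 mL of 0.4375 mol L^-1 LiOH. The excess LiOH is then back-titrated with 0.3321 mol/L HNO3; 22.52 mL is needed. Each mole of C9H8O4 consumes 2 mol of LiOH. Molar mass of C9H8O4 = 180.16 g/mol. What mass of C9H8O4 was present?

Total n(LiOH) added = 0.4375 x 0.04807 = 0.02103 mol.
n(HNO3) used = 0.3321 x 0.02252 = 0.007479 mol, which equals the excess n(LiOH).
So n(LiOH) consumed by the sample = 0.02103 - 0.007479 = 0.01355 mol.
n(C9H8O4) = 0.01355 / 2 = 0.006776 mol.
mass = 0.006776 mol x 180.16 g/mol = 1.22 g.

1.22 g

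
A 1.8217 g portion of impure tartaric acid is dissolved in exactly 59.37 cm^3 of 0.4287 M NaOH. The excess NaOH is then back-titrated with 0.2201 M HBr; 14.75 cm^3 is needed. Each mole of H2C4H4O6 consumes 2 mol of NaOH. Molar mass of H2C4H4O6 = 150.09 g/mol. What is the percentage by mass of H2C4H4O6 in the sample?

Total n(NaOH) added = 0.4287 x 0.05937 = 0.02545 mol.
n(HBr) used = 0.2201 x 0.01475 = 0.003246 mol, which equals the excess n(NaOH).
So n(NaOH) consumed by the sample = 0.02545 - 0.003246 = 0.02221 mol.
n(H2C4H4O6) = 0.02221 / 2 = 0.01110 mol.
mass H2C4H4O6 = 0.01110 x 150.09 = 1.666 g, so %H2C4H4O6 = 1.666/1.8217 x 100 = 91.5%.

91.5%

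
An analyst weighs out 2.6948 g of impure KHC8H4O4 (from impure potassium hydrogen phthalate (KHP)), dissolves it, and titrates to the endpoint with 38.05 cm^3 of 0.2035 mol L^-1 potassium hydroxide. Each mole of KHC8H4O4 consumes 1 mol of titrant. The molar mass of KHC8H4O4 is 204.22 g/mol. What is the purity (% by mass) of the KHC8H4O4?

n(KOH) = 0.2035 x 0.03805 = 0.007743 mol.
n(KHC8H4O4) = 0.007743 / 1 = 0.007743 mol.
mass of KHC8H4O4 = 0.007743 x 204.22 = 1.581 g.
% purity = 1.581 / 2.6948 x 100 = 58.7%.

58.7%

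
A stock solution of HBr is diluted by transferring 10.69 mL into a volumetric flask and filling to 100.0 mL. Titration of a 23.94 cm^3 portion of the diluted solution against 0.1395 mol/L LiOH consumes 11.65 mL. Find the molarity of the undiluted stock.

0.635 M

n(LiOH) = 0.1395 x 0.01165 = 0.001625 mol.
n(HBr) in the aliquot = 0.001625 mol.
[diluted HBr] = 0.001625 / 0.02394 = 0.06789 M.
Dilution factor = 100.0/10.69 = 9.355, so [stock] = 0.06789 x 9.355 = 0.635 M.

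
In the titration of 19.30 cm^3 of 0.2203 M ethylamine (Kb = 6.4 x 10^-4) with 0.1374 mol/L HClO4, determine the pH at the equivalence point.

5.94

n(C2H5NH2) = 0.2203 x 0.01930 = 0.004252 mol; V(HClO4) at equivalence = 0.004252/0.1374 = 0.03094 L.
At equivalence the base is fully converted to C2H5NH3+; total volume = 0.05024 L, so [C2H5NH3+] = 0.004252/0.05024 = 0.08462 M.
Ka(C2H5NH3+) = Kw/Kb = 1.0e-14 / 6.4 x 10^-4 = 1.56e-11.
[H^+] = sqrt(Ka x [C2H5NH3+]) = sqrt(1.56e-11 x 0.08462) = 1.15e-6 M.
pH = -log(1.15e-6) = 5.94.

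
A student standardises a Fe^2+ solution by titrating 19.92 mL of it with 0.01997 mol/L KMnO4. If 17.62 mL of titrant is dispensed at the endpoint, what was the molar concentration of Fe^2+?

0.0883 M

n(KMnO4) = 0.01997 x 0.01762 = 0.0003519 mol.
From the balanced equation, 1 mol KMnO4 reacts with 5 mol Fe^2+, so n(Fe^2+) = 0.0003519 x 5/1 = 0.001759 mol.
[Fe^2+] = 0.001759 / 0.01992 L = 0.0883 M.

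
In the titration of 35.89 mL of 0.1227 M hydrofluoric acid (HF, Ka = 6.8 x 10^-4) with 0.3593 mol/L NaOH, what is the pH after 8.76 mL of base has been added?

3.57

Initial n(HF) = 0.1227 x 0.03589 = 0.004404 mol.
n(NaOH) added = 0.3593 x 0.008760 = 0.003147 mol, converting that many moles of HF to F-.
Remaining n(HF) = 0.001256 mol; n(F-) = 0.003147 mol.
By Henderson-Hasselbalch, pH = pKa + log([A^-]/[HA]) = 3.17 + log(0.003147/0.001256) = 3.17 + (+0.40) = 3.57.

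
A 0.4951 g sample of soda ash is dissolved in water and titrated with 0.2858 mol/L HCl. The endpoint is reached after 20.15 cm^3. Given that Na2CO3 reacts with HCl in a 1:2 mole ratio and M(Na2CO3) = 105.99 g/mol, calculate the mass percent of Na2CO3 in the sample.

n(HCl) = 0.2858 x 0.02015 = 0.005759 mol.
n(Na2CO3) = 0.005759 / 2 = 0.002879 mol.
mass of Na2CO3 = 0.002879 x 105.99 = 0.3052 g.
% purity = 0.3052 / 0.4951 x 100 = 61.6%.

61.6%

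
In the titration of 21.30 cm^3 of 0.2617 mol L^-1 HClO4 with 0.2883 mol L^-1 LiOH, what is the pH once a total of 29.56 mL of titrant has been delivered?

12.76

n(acid) = 0.2617 x 0.02130 = 0.005574 mol; n(LiOH) added = 0.2883 x 0.02956 = 0.008522 mol.
Base is in excess by 0.008522 - 0.005574 = 0.002948 mol in a total volume of 0.05086 L.
[OH^-] = 0.002948/0.05086 = 0.05796 M, so pOH = 1.24 and pH = 14.00 - 1.24 = 12.76.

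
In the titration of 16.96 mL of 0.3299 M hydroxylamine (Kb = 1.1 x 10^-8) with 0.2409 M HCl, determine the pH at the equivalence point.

n(NH2OH) = 0.3299 x 0.01696 = 0.005595 mol; V(HCl) at equivalence = 0.005595/0.2409 = 0.02323 L.
At equivalence the base is fully converted to NH3OH+; total volume = 0.04019 L, so [NH3OH+] = 0.005595/0.04019 = 0.1392 M.
Ka(NH3OH+) = Kw/Kb = 1.0e-14 / 1.1 x 10^-8 = 9.09e-7.
[H^+] = sqrt(Ka x [NH3OH+]) = sqrt(9.09e-7 x 0.1392) = 0.000356 M.
pH = -log(0.000356) = 3.45.

3.45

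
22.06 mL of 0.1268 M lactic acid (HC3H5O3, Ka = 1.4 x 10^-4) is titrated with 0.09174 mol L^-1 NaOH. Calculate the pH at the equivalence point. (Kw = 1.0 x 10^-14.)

n(HC3H5O3) = 0.1268 x 0.02206 = 0.002797 mol; V(NaOH) at equivalence = 0.002797/0.09174 = 0.03049 L.
At equivalence all the acid is converted to C3H5O3-; total volume = 0.02206 + 0.03049 = 0.05255 L, so [C3H5O3-] = 0.002797/0.05255 = 0.05323 M.
Kb = Kw/Ka = 1.0e-14 / 1.4 x 10^-4 = 7.14e-11.
[OH^-] = sqrt(Kb x [C3H5O3-]) = sqrt(7.14e-11 x 0.05323) = 1.95e-6 M.
pOH = 5.71, so pH = 14.00 - 5.71 = 8.29.

8.29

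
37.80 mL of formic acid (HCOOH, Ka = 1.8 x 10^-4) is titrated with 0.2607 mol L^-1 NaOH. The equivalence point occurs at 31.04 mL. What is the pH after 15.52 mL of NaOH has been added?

3.74

15.52 mL is exactly half the equivalence volume (31.04/2), i.e. the half-equivalence point.
There, n(HA) = n(A^-), so pH = pKa = -log(1.8 x 10^-4) = 3.74.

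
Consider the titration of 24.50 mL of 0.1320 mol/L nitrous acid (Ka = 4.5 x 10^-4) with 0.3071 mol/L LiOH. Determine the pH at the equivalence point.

n(HNO2) = 0.1320 x 0.02450 = 0.003234 mol; V(LiOH) at equivalence = 0.003234/0.3071 = 0.01053 L.
At equivalence all the acid is converted to NO2-; total volume = 0.02450 + 0.01053 = 0.03503 L, so [NO2-] = 0.003234/0.03503 = 0.09232 M.
Kb = Kw/Ka = 1.0e-14 / 4.5 x 10^-4 = 2.22e-11.
[OH^-] = sqrt(Kb x [NO2-]) = sqrt(2.22e-11 x 0.09232) = 1.43e-6 M.
pOH = 5.84, so pH = 14.00 - 5.84 = 8.16.

8.16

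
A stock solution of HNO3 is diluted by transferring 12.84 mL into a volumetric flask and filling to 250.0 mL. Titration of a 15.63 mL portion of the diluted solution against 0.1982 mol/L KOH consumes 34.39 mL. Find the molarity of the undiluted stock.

n(KOH) = 0.1982 x 0.03439 = 0.006816 mol.
n(HNO3) in the aliquot = 0.006816 mol.
[diluted HNO3] = 0.006816 / 0.01563 = 0.4361 M.
Dilution factor = 250.0/12.84 = 19.47, so [stock] = 0.4361 x 19.47 = 8.49 M.

8.49 M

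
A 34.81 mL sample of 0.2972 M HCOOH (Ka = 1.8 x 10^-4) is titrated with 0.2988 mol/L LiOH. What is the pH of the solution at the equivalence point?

n(HCOOH) = 0.2972 x 0.03481 = 0.01035 mol; V(LiOH) at equivalence = 0.01035/0.2988 = 0.03462 L.
At equivalence all the acid is converted to HCOO-; total volume = 0.03481 + 0.03462 = 0.06943 L, so [HCOO-] = 0.01035/0.06943 = 0.1490 M.
Kb = Kw/Ka = 1.0e-14 / 1.8 x 10^-4 = 5.56e-11.
[OH^-] = sqrt(Kb x [HCOO-]) = sqrt(5.56e-11 x 0.1490) = 2.88e-6 M.
pOH = 5.54, so pH = 14.00 - 5.54 = 8.46.

8.46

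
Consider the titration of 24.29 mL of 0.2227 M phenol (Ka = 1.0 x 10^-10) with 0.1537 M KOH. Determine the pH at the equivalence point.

11.48

n(C6H5OH) = 0.2227 x 0.02429 = 0.005409 mol; V(KOH) at equivalence = 0.005409/0.1537 = 0.03519 L.
At equivalence all the acid is converted to C6H5O-; total volume = 0.02429 + 0.03519 = 0.05948 L, so [C6H5O-] = 0.005409/0.05948 = 0.09094 M.
Kb = Kw/Ka = 1.0e-14 / 1.0 x 10^-10 = 0.000100.
[OH^-] = sqrt(Kb x [C6H5O-]) = sqrt(0.000100 x 0.09094) = 0.00302 M.
pOH = 2.52, so pH = 14.00 - 2.52 = 11.48.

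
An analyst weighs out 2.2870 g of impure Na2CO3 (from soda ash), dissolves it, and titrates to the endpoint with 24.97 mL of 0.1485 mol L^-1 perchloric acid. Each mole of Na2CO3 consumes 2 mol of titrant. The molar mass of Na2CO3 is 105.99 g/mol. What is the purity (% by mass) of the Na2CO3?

8.59%

n(HClO4) = 0.1485 x 0.02497 = 0.003708 mol.
n(Na2CO3) = 0.003708 / 2 = 0.001854 mol.
mass of Na2CO3 = 0.001854 x 105.99 = 0.1965 g.
% purity = 0.1965 / 2.2870 x 100 = 8.59%.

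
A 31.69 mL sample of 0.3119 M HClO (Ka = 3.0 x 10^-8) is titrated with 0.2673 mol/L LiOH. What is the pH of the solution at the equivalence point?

10.34

n(HClO) = 0.3119 x 0.03169 = 0.009884 mol; V(LiOH) at equivalence = 0.009884/0.2673 = 0.03698 L.
At equivalence all the acid is converted to ClO-; total volume = 0.03169 + 0.03698 = 0.06867 L, so [ClO-] = 0.009884/0.06867 = 0.1439 M.
Kb = Kw/Ka = 1.0e-14 / 3.0 x 10^-8 = 3.33e-7.
[OH^-] = sqrt(Kb x [ClO-]) = sqrt(3.33e-7 x 0.1439) = 0.000219 M.
pOH = 3.66, so pH = 14.00 - 3.66 = 10.34.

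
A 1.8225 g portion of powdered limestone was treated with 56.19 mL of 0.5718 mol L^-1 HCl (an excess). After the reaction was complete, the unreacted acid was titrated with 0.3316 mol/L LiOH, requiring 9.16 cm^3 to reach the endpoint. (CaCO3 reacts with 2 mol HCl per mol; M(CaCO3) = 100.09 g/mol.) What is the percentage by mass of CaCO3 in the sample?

79.9%

Total n(HCl) added = 0.5718 x 0.05619 = 0.03213 mol.
n(LiOH) used = 0.3316 x 0.009160 = 0.003037 mol, which equals the excess n(HCl).
So n(HCl) consumed by the sample = 0.03213 - 0.003037 = 0.02909 mol.
n(CaCO3) = 0.02909 / 2 = 0.01455 mol.
mass CaCO3 = 0.01455 x 100.09 = 1.456 g, so %CaCO3 = 1.456/1.8225 x 100 = 79.9%.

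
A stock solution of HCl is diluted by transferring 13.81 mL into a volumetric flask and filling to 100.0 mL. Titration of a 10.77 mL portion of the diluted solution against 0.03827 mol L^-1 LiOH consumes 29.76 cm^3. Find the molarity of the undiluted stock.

n(LiOH) = 0.03827 x 0.02976 = 0.001139 mol.
n(HCl) in the aliquot = 0.001139 mol.
[diluted HCl] = 0.001139 / 0.01077 = 0.1057 M.
Dilution factor = 100.0/13.81 = 7.241, so [stock] = 0.1057 x 7.241 = 0.766 M.

0.766 M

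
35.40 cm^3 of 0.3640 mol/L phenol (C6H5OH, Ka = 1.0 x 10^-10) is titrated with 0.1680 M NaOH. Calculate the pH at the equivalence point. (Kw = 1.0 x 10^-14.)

11.53

n(C6H5OH) = 0.3640 x 0.03540 = 0.01289 mol; V(NaOH) at equivalence = 0.01289/0.1680 = 0.07670 L.
At equivalence all the acid is converted to C6H5O-; total volume = 0.03540 + 0.07670 = 0.1121 L, so [C6H5O-] = 0.01289/0.1121 = 0.1149 M.
Kb = Kw/Ka = 1.0e-14 / 1.0 x 10^-10 = 0.000100.
[OH^-] = sqrt(Kb x [C6H5O-]) = sqrt(0.000100 x 0.1149) = 0.00339 M.
pOH = 2.47, so pH = 14.00 - 2.47 = 11.53.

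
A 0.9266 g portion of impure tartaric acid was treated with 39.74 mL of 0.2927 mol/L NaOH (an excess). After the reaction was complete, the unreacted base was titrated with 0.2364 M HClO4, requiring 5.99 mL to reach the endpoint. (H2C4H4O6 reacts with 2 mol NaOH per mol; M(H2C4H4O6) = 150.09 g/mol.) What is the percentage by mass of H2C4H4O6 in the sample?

Total n(NaOH) added = 0.2927 x 0.03974 = 0.01163 mol.
n(HClO4) used = 0.2364 x 0.005990 = 0.001416 mol, which equals the excess n(NaOH).
So n(NaOH) consumed by the sample = 0.01163 - 0.001416 = 0.01022 mol.
n(H2C4H4O6) = 0.01022 / 2 = 0.005108 mol.
mass H2C4H4O6 = 0.005108 x 150.09 = 0.7666 g, so %H2C4H4O6 = 0.7666/0.9266 x 100 = 82.7%.

82.7%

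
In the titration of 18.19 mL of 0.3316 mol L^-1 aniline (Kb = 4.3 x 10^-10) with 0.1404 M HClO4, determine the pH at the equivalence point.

2.82

n(C6H5NH2) = 0.3316 x 0.01819 = 0.006032 mol; V(HClO4) at equivalence = 0.006032/0.1404 = 0.04296 L.
At equivalence the base is fully converted to C6H5NH3+; total volume = 0.06115 L, so [C6H5NH3+] = 0.006032/0.06115 = 0.09864 M.
Ka(C6H5NH3+) = Kw/Kb = 1.0e-14 / 4.3 x 10^-10 = 2.33e-5.
[H^+] = sqrt(Ka x [C6H5NH3+]) = sqrt(2.33e-5 x 0.09864) = 0.00151 M.
pH = -log(0.00151) = 2.82.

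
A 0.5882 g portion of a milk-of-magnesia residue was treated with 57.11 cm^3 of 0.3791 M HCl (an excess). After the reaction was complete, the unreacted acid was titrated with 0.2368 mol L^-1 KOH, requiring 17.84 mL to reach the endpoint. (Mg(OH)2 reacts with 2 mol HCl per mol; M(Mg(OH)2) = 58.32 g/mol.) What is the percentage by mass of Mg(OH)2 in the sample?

86.4%

Total n(HCl) added = 0.3791 x 0.05711 = 0.02165 mol.
n(KOH) used = 0.2368 x 0.01784 = 0.004225 mol, which equals the excess n(HCl).
So n(HCl) consumed by the sample = 0.02165 - 0.004225 = 0.01743 mol.
n(Mg(OH)2) = 0.01743 / 2 = 0.008713 mol.
mass Mg(OH)2 = 0.008713 x 58.32 = 0.5081 g, so %Mg(OH)2 = 0.5081/0.5882 x 100 = 86.4%.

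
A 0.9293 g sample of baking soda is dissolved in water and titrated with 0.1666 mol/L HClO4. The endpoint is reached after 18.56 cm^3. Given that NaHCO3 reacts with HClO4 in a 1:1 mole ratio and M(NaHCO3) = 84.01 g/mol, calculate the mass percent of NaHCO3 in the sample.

28.0%

n(HClO4) = 0.1666 x 0.01856 = 0.003092 mol.
n(NaHCO3) = 0.003092 / 1 = 0.003092 mol.
mass of NaHCO3 = 0.003092 x 84.01 = 0.2598 g.
% purity = 0.2598 / 0.9293 x 100 = 28.0%.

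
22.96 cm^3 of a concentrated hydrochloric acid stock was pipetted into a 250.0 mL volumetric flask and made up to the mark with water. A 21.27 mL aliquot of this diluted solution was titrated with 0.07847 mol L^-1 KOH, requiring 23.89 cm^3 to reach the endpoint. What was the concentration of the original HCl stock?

0.960 M

n(KOH) = 0.07847 x 0.02389 = 0.001875 mol.
n(HCl) in the aliquot = 0.001875 mol.
[diluted HCl] = 0.001875 / 0.02127 = 0.08814 M.
Dilution factor = 250.0/22.96 = 10.89, so [stock] = 0.08814 x 10.89 = 0.960 M.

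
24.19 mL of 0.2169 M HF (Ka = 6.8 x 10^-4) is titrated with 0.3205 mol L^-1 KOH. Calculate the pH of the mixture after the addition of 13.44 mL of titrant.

3.83

Initial n(HF) = 0.2169 x 0.02419 = 0.005247 mol.
n(KOH) added = 0.3205 x 0.01344 = 0.004308 mol, converting that many moles of HF to F-.
Remaining n(HF) = 0.0009393 mol; n(F-) = 0.004308 mol.
By Henderson-Hasselbalch, pH = pKa + log([A^-]/[HA]) = 3.17 + log(0.004308/0.0009393) = 3.17 + (+0.66) = 3.83.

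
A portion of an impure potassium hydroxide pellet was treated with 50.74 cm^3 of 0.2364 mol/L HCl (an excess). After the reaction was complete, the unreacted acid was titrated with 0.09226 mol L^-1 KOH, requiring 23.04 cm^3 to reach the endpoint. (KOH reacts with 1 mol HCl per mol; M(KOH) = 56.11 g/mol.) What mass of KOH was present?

0.554 g

Total n(HCl) added = 0.2364 x 0.05074 = 0.01199 mol.
n(KOH) used = 0.09226 x 0.02304 = 0.002126 mol, which equals the excess n(HCl).
So n(HCl) consumed by the sample = 0.01199 - 0.002126 = 0.009869 mol.
n(KOH) = 0.009869 / 1 = 0.009869 mol.
mass = 0.009869 mol x 56.11 g/mol = 0.554 g.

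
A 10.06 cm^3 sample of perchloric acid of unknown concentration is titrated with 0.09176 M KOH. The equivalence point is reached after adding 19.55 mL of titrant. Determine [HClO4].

0.178 M

n(KOH) delivered = 0.09176 x 0.01955 = 0.001794 mol.
For a 1:1 reaction, n(HClO4) = 0.001794 mol.
[HClO4] = 0.001794 mol / 0.01006 L = 0.178 M.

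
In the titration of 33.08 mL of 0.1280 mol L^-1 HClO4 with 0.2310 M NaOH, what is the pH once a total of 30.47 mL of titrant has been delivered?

12.64

n(acid) = 0.1280 x 0.03308 = 0.004234 mol; n(NaOH) added = 0.2310 x 0.03047 = 0.007039 mol.
Base is in excess by 0.007039 - 0.004234 = 0.002804 mol in a total volume of 0.06355 L.
[OH^-] = 0.002804/0.06355 = 0.04413 M, so pOH = 1.36 and pH = 14.00 - 1.36 = 12.64.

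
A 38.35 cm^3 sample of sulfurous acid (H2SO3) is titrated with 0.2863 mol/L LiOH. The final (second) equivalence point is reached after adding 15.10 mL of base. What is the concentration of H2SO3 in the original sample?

0.0564 M

n(LiOH) = 0.2863 x 0.01510 = 0.004323 mol.
At the final (second) equivalence point, 2 mol OH^- react per mol H2SO3, so n(H2SO3) = 0.004323 / 2 = 0.002162 mol.
[H2SO3] = 0.002162 / 0.03835 L = 0.0564 M.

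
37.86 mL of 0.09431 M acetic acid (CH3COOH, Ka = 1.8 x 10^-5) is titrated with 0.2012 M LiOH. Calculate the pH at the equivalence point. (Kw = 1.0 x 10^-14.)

8.78

n(CH3COOH) = 0.09431 x 0.03786 = 0.003571 mol; V(LiOH) at equivalence = 0.003571/0.2012 = 0.01775 L.
At equivalence all the acid is converted to CH3COO-; total volume = 0.03786 + 0.01775 = 0.05561 L, so [CH3COO-] = 0.003571/0.05561 = 0.06421 M.
Kb = Kw/Ka = 1.0e-14 / 1.8 x 10^-5 = 5.56e-10.
[OH^-] = sqrt(Kb x [CH3COO-]) = sqrt(5.56e-10 x 0.06421) = 5.97e-6 M.
pOH = 5.22, so pH = 14.00 - 5.22 = 8.78.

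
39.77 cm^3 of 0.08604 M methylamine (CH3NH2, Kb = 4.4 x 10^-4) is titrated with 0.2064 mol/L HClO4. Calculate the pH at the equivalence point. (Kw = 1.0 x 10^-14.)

n(CH3NH2) = 0.08604 x 0.03977 = 0.003422 mol; V(HClO4) at equivalence = 0.003422/0.2064 = 0.01658 L.
At equivalence the base is fully converted to CH3NH3+; total volume = 0.05635 L, so [CH3NH3+] = 0.003422/0.05635 = 0.06073 M.
Ka(CH3NH3+) = Kw/Kb = 1.0e-14 / 4.4 x 10^-4 = 2.27e-11.
[H^+] = sqrt(Ka x [CH3NH3+]) = sqrt(2.27e-11 x 0.06073) = 1.17e-6 M.
pH = -log(1.17e-6) = 5.93.

5.93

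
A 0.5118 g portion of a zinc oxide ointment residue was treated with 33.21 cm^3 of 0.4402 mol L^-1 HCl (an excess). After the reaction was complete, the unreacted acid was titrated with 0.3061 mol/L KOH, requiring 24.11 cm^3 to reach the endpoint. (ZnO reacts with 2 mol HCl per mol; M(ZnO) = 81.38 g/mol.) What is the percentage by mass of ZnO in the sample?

Total n(HCl) added = 0.4402 x 0.03321 = 0.01462 mol.
n(KOH) used = 0.3061 x 0.02411 = 0.007380 mol, which equals the excess n(HCl).
So n(HCl) consumed by the sample = 0.01462 - 0.007380 = 0.007239 mol.
n(ZnO) = 0.007239 / 2 = 0.003619 mol.
mass ZnO = 0.003619 x 81.38 = 0.2946 g, so %ZnO = 0.2946/0.5118 x 100 = 57.6%.

57.6%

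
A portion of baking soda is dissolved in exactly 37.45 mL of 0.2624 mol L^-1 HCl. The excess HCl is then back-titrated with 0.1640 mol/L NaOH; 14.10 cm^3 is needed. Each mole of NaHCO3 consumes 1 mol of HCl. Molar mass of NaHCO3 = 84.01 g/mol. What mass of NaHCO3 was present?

Total n(HCl) added = 0.2624 x 0.03745 = 0.009827 mol.
n(NaOH) used = 0.1640 x 0.01410 = 0.002312 mol, which equals the excess n(HCl).
So n(HCl) consumed by the sample = 0.009827 - 0.002312 = 0.007514 mol.
n(NaHCO3) = 0.007514 / 1 = 0.007514 mol.
mass = 0.007514 mol x 84.01 g/mol = 0.631 g.

0.631 g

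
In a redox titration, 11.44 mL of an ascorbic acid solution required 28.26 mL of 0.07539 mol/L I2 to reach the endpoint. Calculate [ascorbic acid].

0.186 M

n(I2) = 0.07539 x 0.02826 = 0.002131 mol.
From the balanced equation, 1 mol I2 reacts with 1 mol ascorbic acid, so n(ascorbic acid) = 0.002131 x 1/1 = 0.002131 mol.
[ascorbic acid] = 0.002131 / 0.01144 L = 0.186 M.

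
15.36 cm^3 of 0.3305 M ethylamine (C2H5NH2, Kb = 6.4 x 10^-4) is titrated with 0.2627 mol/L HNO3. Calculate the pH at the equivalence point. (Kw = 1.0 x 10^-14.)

n(C2H5NH2) = 0.3305 x 0.01536 = 0.005076 mol; V(HNO3) at equivalence = 0.005076/0.2627 = 0.01932 L.
At equivalence the base is fully converted to C2H5NH3+; total volume = 0.03468 L, so [C2H5NH3+] = 0.005076/0.03468 = 0.1464 M.
Ka(C2H5NH3+) = Kw/Kb = 1.0e-14 / 6.4 x 10^-4 = 1.56e-11.
[H^+] = sqrt(Ka x [C2H5NH3+]) = sqrt(1.56e-11 x 0.1464) = 1.51e-6 M.
pH = -log(1.51e-6) = 5.82.

5.82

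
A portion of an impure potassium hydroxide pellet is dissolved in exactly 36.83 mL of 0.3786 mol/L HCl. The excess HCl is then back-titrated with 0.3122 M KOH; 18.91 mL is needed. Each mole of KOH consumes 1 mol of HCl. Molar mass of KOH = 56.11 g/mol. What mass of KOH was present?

Total n(HCl) added = 0.3786 x 0.03683 = 0.01394 mol.
n(KOH) used = 0.3122 x 0.01891 = 0.005904 mol, which equals the excess n(HCl).
So n(HCl) consumed by the sample = 0.01394 - 0.005904 = 0.008040 mol.
n(KOH) = 0.008040 / 1 = 0.008040 mol.
mass = 0.008040 mol x 56.11 g/mol = 0.451 g.

0.451 g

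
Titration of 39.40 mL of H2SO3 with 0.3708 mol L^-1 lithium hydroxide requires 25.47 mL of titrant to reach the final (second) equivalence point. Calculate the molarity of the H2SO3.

0.120 M

n(LiOH) = 0.3708 x 0.02547 = 0.009444 mol.
At the final (second) equivalence point, 2 mol OH^- react per mol H2SO3, so n(H2SO3) = 0.009444 / 2 = 0.004722 mol.
[H2SO3] = 0.004722 / 0.03940 L = 0.120 M.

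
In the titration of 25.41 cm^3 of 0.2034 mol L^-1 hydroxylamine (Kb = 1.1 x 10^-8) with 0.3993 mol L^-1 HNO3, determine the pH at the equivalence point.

3.46

n(NH2OH) = 0.2034 x 0.02541 = 0.005168 mol; V(HNO3) at equivalence = 0.005168/0.3993 = 0.01294 L.
At equivalence the base is fully converted to NH3OH+; total volume = 0.03835 L, so [NH3OH+] = 0.005168/0.03835 = 0.1348 M.
Ka(NH3OH+) = Kw/Kb = 1.0e-14 / 1.1 x 10^-8 = 9.09e-7.
[H^+] = sqrt(Ka x [NH3OH+]) = sqrt(9.09e-7 x 0.1348) = 0.000350 M.
pH = -log(0.000350) = 3.46.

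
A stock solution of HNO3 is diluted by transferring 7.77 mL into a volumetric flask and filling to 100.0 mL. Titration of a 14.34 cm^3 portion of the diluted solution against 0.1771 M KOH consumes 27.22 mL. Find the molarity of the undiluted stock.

4.33 M

n(KOH) = 0.1771 x 0.02722 = 0.004821 mol.
n(HNO3) in the aliquot = 0.004821 mol.
[diluted HNO3] = 0.004821 / 0.01434 = 0.3362 M.
Dilution factor = 100.0/7.770 = 12.87, so [stock] = 0.3362 x 12.87 = 4.33 M.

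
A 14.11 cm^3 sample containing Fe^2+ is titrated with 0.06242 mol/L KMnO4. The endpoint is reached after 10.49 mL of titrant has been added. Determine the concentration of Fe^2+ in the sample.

0.232 M

n(KMnO4) = 0.06242 x 0.01049 = 0.0006548 mol.
From the balanced equation, 1 mol KMnO4 reacts with 5 mol Fe^2+, so n(Fe^2+) = 0.0006548 x 5/1 = 0.003274 mol.
[Fe^2+] = 0.003274 / 0.01411 L = 0.232 M.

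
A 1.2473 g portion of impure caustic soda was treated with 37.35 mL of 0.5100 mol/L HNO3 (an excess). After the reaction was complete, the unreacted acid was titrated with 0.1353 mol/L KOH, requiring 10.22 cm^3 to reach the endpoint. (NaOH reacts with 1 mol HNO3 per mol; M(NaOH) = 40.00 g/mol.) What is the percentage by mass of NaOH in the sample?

Total n(HNO3) added = 0.5100 x 0.03735 = 0.01905 mol.
n(KOH) used = 0.1353 x 0.01022 = 0.001383 mol, which equals the excess n(HNO3).
So n(HNO3) consumed by the sample = 0.01905 - 0.001383 = 0.01767 mol.
n(NaOH) = 0.01767 / 1 = 0.01767 mol.
mass NaOH = 0.01767 x 40.00 = 0.7066 g, so %NaOH = 0.7066/1.2473 x 100 = 56.7%.

56.7%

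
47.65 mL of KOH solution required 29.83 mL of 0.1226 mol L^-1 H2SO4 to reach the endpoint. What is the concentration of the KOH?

0.154 M

n(H2SO4) delivered = 0.1226 x 0.02983 = 0.003657 mol.
The reaction is 2 KOH + 1 H2SO4, so n(KOH) = 0.003657 x 2/1 = 0.007314 mol.
[KOH] = 0.007314 mol / 0.04765 L = 0.154 M.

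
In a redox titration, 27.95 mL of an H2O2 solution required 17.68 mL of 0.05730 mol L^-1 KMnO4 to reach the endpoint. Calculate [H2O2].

n(KMnO4) = 0.05730 x 0.01768 = 0.001013 mol.
From the balanced equation, 2 mol KMnO4 reacts with 5 mol H2O2, so n(H2O2) = 0.001013 x 5/2 = 0.002533 mol.
[H2O2] = 0.002533 / 0.02795 L = 0.0906 M.

0.0906 M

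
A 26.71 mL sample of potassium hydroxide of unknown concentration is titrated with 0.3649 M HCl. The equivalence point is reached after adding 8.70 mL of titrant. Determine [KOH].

n(HCl) delivered = 0.3649 x 0.008700 = 0.003175 mol.
For a 1:1 reaction, n(KOH) = 0.003175 mol.
[KOH] = 0.003175 mol / 0.02671 L = 0.119 M.

0.119 M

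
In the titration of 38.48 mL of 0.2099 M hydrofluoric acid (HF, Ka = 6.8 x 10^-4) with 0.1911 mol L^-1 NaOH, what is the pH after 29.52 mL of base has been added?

Initial n(HF) = 0.2099 x 0.03848 = 0.008077 mol.
n(NaOH) added = 0.1911 x 0.02952 = 0.005641 mol, converting that many moles of HF to F-.
Remaining n(HF) = 0.002436 mol; n(F-) = 0.005641 mol.
By Henderson-Hasselbalch, pH = pKa + log([A^-]/[HA]) = 3.17 + log(0.005641/0.002436) = 3.17 + (+0.36) = 3.53.

3.53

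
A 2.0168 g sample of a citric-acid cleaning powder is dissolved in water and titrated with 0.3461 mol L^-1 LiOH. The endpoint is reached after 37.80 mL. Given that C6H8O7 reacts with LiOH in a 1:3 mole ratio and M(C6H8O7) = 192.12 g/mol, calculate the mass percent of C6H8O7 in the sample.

41.5%

n(LiOH) = 0.3461 x 0.03780 = 0.01308 mol.
n(C6H8O7) = 0.01308 / 3 = 0.004361 mol.
mass of C6H8O7 = 0.004361 x 192.12 = 0.8378 g.
% purity = 0.8378 / 2.0168 x 100 = 41.5%.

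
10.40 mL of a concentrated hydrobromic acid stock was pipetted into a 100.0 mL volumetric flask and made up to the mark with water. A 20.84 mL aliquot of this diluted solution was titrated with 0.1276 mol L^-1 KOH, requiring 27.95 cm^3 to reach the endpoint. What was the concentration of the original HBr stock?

1.65 M

n(KOH) = 0.1276 x 0.02795 = 0.003566 mol.
n(HBr) in the aliquot = 0.003566 mol.
[diluted HBr] = 0.003566 / 0.02084 = 0.1711 M.
Dilution factor = 100.0/10.40 = 9.615, so [stock] = 0.1711 x 9.615 = 1.65 M.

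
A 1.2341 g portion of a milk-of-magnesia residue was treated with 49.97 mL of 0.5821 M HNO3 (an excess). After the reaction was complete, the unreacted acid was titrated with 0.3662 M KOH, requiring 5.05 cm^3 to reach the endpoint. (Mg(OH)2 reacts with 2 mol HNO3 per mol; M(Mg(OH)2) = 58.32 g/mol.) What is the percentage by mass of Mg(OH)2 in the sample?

64.4%

Total n(HNO3) added = 0.5821 x 0.04997 = 0.02909 mol.
n(KOH) used = 0.3662 x 0.005050 = 0.001849 mol, which equals the excess n(HNO3).
So n(HNO3) consumed by the sample = 0.02909 - 0.001849 = 0.02724 mol.
n(Mg(OH)2) = 0.02724 / 2 = 0.01362 mol.
mass Mg(OH)2 = 0.01362 x 58.32 = 0.7943 g, so %Mg(OH)2 = 0.7943/1.2341 x 100 = 64.4%.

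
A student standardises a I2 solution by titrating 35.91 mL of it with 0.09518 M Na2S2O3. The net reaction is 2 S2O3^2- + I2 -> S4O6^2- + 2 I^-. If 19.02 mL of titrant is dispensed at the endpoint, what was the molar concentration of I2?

0.0252 M

n(Na2S2O3) = 0.09518 x 0.01902 = 0.001810 mol.
From the balanced equation, 2 mol Na2S2O3 reacts with 1 mol I2, so n(I2) = 0.001810 x 1/2 = 0.0009052 mol.
[I2] = 0.0009052 / 0.03591 L = 0.0252 M.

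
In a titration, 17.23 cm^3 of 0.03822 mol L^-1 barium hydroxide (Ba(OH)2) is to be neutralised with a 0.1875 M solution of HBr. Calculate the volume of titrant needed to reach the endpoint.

n(Ba(OH)2) = 0.03822 mol/L x 0.01723 L = 0.0006585 mol.
The neutralisation is 1 Ba(OH)2 : 2 HBr, so n(HBr) = 0.0006585 x 2/1 = 0.001317 mol.
V(HBr) = 0.001317 / 0.1875 = 0.007024 L = 7.02 mL.

7.02 mL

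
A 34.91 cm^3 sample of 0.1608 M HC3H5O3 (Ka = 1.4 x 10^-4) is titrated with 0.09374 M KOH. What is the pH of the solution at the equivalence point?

n(HC3H5O3) = 0.1608 x 0.03491 = 0.005614 mol; V(KOH) at equivalence = 0.005614/0.09374 = 0.05988 L.
At equivalence all the acid is converted to C3H5O3-; total volume = 0.03491 + 0.05988 = 0.09479 L, so [C3H5O3-] = 0.005614/0.09479 = 0.05922 M.
Kb = Kw/Ka = 1.0e-14 / 1.4 x 10^-4 = 7.14e-11.
[OH^-] = sqrt(Kb x [C3H5O3-]) = sqrt(7.14e-11 x 0.05922) = 2.06e-6 M.
pOH = 5.69, so pH = 14.00 - 5.69 = 8.31.

8.31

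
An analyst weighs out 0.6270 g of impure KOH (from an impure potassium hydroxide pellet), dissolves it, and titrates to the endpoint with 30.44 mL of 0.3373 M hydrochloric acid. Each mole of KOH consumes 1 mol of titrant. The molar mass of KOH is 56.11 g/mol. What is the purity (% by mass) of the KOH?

91.9%

n(HCl) = 0.3373 x 0.03044 = 0.01027 mol.
n(KOH) = 0.01027 / 1 = 0.01027 mol.
mass of KOH = 0.01027 x 56.11 = 0.5761 g.
% purity = 0.5761 / 0.6270 x 100 = 91.9%.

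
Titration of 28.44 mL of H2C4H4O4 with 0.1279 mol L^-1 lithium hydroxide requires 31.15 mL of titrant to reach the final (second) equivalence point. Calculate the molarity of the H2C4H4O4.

0.0700 M

n(LiOH) = 0.1279 x 0.03115 = 0.003984 mol.
At the final (second) equivalence point, 2 mol OH^- react per mol H2C4H4O4, so n(H2C4H4O4) = 0.003984 / 2 = 0.001992 mol.
[H2C4H4O4] = 0.001992 / 0.02844 L = 0.0700 M.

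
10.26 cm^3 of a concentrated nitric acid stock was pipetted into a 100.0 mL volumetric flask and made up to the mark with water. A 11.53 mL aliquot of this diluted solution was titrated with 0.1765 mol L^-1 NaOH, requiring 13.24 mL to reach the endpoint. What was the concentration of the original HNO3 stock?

n(NaOH) = 0.1765 x 0.01324 = 0.002337 mol.
n(HNO3) in the aliquot = 0.002337 mol.
[diluted HNO3] = 0.002337 / 0.01153 = 0.2027 M.
Dilution factor = 100.0/10.26 = 9.747, so [stock] = 0.2027 x 9.747 = 1.98 M.

1.98 M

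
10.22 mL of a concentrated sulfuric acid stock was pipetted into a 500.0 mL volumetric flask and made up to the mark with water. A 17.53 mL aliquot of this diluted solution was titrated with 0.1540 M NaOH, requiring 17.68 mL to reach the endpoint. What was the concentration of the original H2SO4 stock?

3.80 M

n(NaOH) = 0.1540 x 0.01768 = 0.002723 mol.
n(H2SO4) in the aliquot = 0.002723 x 1/2 = 0.001361 mol.
[diluted H2SO4] = 0.001361 / 0.01753 = 0.07766 M.
Dilution factor = 500.0/10.22 = 48.92, so [stock] = 0.07766 x 48.92 = 3.80 M.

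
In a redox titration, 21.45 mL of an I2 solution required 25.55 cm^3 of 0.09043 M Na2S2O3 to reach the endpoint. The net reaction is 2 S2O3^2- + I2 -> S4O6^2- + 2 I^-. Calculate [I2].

0.0539 M

n(Na2S2O3) = 0.09043 x 0.02555 = 0.002310 mol.
From the balanced equation, 2 mol Na2S2O3 reacts with 1 mol I2, so n(I2) = 0.002310 x 1/2 = 0.001155 mol.
[I2] = 0.001155 / 0.02145 L = 0.0539 M.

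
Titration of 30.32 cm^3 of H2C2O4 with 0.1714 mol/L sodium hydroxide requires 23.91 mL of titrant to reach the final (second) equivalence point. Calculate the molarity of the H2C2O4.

0.0676 M

n(NaOH) = 0.1714 x 0.02391 = 0.004098 mol.
At the final (second) equivalence point, 2 mol OH^- react per mol H2C2O4, so n(H2C2O4) = 0.004098 / 2 = 0.002049 mol.
[H2C2O4] = 0.002049 / 0.03032 L = 0.0676 M.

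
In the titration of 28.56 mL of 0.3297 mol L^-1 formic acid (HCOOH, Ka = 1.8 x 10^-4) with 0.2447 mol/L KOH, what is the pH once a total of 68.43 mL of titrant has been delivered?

n(acid) = 0.3297 x 0.02856 = 0.009416 mol; n(KOH) added = 0.2447 x 0.06843 = 0.01674 mol.
Base is in excess by 0.01674 - 0.009416 = 0.007329 mol in a total volume of 0.09699 L.
[OH^-] = 0.007329/0.09699 = 0.07556 M, so pOH = 1.12 and pH = 14.00 - 1.12 = 12.88.

12.88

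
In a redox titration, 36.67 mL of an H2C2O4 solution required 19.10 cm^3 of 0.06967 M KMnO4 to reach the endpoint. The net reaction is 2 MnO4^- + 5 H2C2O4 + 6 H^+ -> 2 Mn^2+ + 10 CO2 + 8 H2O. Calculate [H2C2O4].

0.0907 M

n(KMnO4) = 0.06967 x 0.01910 = 0.001331 mol.
From the balanced equation, 2 mol KMnO4 reacts with 5 mol H2C2O4, so n(H2C2O4) = 0.001331 x 5/2 = 0.003327 mol.
[H2C2O4] = 0.003327 / 0.03667 L = 0.0907 M.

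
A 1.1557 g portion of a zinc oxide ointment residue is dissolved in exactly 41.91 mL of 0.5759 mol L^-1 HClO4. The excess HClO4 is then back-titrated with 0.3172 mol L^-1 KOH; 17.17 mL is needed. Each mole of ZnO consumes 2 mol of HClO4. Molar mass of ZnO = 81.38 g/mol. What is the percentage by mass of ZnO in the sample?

65.8%

Total n(HClO4) added = 0.5759 x 0.04191 = 0.02414 mol.
n(KOH) used = 0.3172 x 0.01717 = 0.005446 mol, which equals the excess n(HClO4).
So n(HClO4) consumed by the sample = 0.02414 - 0.005446 = 0.01869 mol.
n(ZnO) = 0.01869 / 2 = 0.009345 mol.
mass ZnO = 0.009345 x 81.38 = 0.7605 g, so %ZnO = 0.7605/1.1557 x 100 = 65.8%.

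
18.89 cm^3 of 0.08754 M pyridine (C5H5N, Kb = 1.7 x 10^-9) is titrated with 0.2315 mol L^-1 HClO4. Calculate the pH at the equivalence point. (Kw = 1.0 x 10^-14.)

3.21

n(C5H5N) = 0.08754 x 0.01889 = 0.001654 mol; V(HClO4) at equivalence = 0.001654/0.2315 = 0.007143 L.
At equivalence the base is fully converted to C5H5NH+; total volume = 0.02603 L, so [C5H5NH+] = 0.001654/0.02603 = 0.06352 M.
Ka(C5H5NH+) = Kw/Kb = 1.0e-14 / 1.7 x 10^-9 = 5.88e-6.
[H^+] = sqrt(Ka x [C5H5NH+]) = sqrt(5.88e-6 x 0.06352) = 0.000611 M.
pH = -log(0.000611) = 3.21.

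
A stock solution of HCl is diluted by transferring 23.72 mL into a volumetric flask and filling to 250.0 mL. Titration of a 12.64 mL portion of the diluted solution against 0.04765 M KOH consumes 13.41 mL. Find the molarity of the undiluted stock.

n(KOH) = 0.04765 x 0.01341 = 0.0006390 mol.
n(HCl) in the aliquot = 0.0006390 mol.
[diluted HCl] = 0.0006390 / 0.01264 = 0.05055 M.
Dilution factor = 250.0/23.72 = 10.54, so [stock] = 0.05055 x 10.54 = 0.533 M.

0.533 M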